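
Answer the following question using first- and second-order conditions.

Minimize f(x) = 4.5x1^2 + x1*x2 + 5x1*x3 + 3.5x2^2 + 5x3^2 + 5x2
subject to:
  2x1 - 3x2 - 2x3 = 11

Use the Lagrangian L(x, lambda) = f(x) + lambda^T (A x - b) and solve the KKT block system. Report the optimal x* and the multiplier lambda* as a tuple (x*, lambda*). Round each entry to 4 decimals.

Form the Lagrangian:
  L(x, lambda) = (1/2) x^T Q x + c^T x + lambda^T (A x - b)
Stationarity (grad_x L = 0): Q x + c + A^T lambda = 0.
Primal feasibility: A x = b.

This gives the KKT block system:
  [ Q   A^T ] [ x     ]   [-c ]
  [ A    0  ] [ lambda ] = [ b ]

Solving the linear system:
  x*      = (1.405, -1.9421, -1.1818)
  lambda* = (-2.3967)
  f(x*)   = 8.3264

x* = (1.405, -1.9421, -1.1818), lambda* = (-2.3967)


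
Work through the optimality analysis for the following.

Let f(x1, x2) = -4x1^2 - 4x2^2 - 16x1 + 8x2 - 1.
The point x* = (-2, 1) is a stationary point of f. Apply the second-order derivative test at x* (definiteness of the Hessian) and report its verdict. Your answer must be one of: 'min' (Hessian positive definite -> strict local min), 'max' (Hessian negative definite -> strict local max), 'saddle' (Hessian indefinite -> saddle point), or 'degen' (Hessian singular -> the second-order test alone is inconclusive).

Compute the Hessian H = grad^2 f:
  H = [[-8, 0], [0, -8]]
Verify stationarity: grad f(x*) = H x* + g = (0, 0).
Eigenvalues of H: -8, -8.
Both eigenvalues < 0, so H is negative definite -> x* is a strict local max.

max


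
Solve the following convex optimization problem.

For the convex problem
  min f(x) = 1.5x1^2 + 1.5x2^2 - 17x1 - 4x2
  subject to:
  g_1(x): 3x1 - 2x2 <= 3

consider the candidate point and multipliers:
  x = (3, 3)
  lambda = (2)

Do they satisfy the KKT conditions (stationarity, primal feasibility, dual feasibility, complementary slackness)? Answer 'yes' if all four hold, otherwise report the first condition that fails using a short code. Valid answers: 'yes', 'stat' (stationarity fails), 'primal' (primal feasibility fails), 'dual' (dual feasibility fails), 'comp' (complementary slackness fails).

Gradient of f: grad f(x) = Q x + c = (-8, 5)
Constraint values g_i(x) = a_i^T x - b_i:
  g_1((3, 3)) = 0
Stationarity residual: grad f(x) + sum_i lambda_i a_i = (-2, 1)
  -> stationarity FAILS
Primal feasibility (all g_i <= 0): OK
Dual feasibility (all lambda_i >= 0): OK
Complementary slackness (lambda_i * g_i(x) = 0 for all i): OK

Verdict: the first failing condition is stationarity -> stat.

stat


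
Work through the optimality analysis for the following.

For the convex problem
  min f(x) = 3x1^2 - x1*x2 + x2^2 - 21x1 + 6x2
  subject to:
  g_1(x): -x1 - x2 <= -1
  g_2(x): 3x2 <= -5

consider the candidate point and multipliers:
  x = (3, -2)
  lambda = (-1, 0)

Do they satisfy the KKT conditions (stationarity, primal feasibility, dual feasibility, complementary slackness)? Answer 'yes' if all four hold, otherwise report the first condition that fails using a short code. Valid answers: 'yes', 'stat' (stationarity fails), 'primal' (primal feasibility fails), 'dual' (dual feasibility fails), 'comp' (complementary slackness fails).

Gradient of f: grad f(x) = Q x + c = (-1, -1)
Constraint values g_i(x) = a_i^T x - b_i:
  g_1((3, -2)) = 0
  g_2((3, -2)) = -1
Stationarity residual: grad f(x) + sum_i lambda_i a_i = (0, 0)
  -> stationarity OK
Primal feasibility (all g_i <= 0): OK
Dual feasibility (all lambda_i >= 0): FAILS
Complementary slackness (lambda_i * g_i(x) = 0 for all i): OK

Verdict: the first failing condition is dual_feasibility -> dual.

dual


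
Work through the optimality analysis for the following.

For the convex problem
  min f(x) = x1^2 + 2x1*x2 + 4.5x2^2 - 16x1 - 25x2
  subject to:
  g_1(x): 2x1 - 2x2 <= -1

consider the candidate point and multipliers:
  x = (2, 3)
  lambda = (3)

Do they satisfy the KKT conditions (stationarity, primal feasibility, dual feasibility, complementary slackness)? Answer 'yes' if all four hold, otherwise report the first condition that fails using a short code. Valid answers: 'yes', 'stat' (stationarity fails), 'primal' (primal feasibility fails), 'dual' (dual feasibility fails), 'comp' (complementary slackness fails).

Gradient of f: grad f(x) = Q x + c = (-6, 6)
Constraint values g_i(x) = a_i^T x - b_i:
  g_1((2, 3)) = -1
Stationarity residual: grad f(x) + sum_i lambda_i a_i = (0, 0)
  -> stationarity OK
Primal feasibility (all g_i <= 0): OK
Dual feasibility (all lambda_i >= 0): OK
Complementary slackness (lambda_i * g_i(x) = 0 for all i): FAILS

Verdict: the first failing condition is complementary_slackness -> comp.

comp


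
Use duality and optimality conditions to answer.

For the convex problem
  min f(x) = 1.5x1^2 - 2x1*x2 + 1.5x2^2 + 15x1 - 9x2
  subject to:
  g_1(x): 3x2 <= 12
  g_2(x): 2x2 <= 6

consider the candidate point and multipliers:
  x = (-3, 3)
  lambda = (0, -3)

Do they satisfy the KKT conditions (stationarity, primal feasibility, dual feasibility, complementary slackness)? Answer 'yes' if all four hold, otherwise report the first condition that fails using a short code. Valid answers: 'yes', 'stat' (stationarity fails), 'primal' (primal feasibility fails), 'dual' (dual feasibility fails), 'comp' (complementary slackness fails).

Gradient of f: grad f(x) = Q x + c = (0, 6)
Constraint values g_i(x) = a_i^T x - b_i:
  g_1((-3, 3)) = -3
  g_2((-3, 3)) = 0
Stationarity residual: grad f(x) + sum_i lambda_i a_i = (0, 0)
  -> stationarity OK
Primal feasibility (all g_i <= 0): OK
Dual feasibility (all lambda_i >= 0): FAILS
Complementary slackness (lambda_i * g_i(x) = 0 for all i): OK

Verdict: the first failing condition is dual_feasibility -> dual.

dual


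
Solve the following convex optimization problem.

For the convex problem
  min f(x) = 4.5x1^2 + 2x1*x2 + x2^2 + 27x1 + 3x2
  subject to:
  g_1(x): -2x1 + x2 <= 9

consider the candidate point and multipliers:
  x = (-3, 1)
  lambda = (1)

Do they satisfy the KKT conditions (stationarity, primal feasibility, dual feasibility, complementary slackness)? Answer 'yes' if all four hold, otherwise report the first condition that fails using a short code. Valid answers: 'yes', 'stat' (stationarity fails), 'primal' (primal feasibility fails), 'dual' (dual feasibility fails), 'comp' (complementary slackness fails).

Gradient of f: grad f(x) = Q x + c = (2, -1)
Constraint values g_i(x) = a_i^T x - b_i:
  g_1((-3, 1)) = -2
Stationarity residual: grad f(x) + sum_i lambda_i a_i = (0, 0)
  -> stationarity OK
Primal feasibility (all g_i <= 0): OK
Dual feasibility (all lambda_i >= 0): OK
Complementary slackness (lambda_i * g_i(x) = 0 for all i): FAILS

Verdict: the first failing condition is complementary_slackness -> comp.

comp


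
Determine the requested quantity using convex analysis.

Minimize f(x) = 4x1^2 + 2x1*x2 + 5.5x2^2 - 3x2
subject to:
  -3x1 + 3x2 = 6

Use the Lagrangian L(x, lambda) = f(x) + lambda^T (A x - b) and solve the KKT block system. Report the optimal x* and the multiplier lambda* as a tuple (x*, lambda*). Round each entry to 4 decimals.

Form the Lagrangian:
  L(x, lambda) = (1/2) x^T Q x + c^T x + lambda^T (A x - b)
Stationarity (grad_x L = 0): Q x + c + A^T lambda = 0.
Primal feasibility: A x = b.

This gives the KKT block system:
  [ Q   A^T ] [ x     ]   [-c ]
  [ A    0  ] [ lambda ] = [ b ]

Solving the linear system:
  x*      = (-1, 1)
  lambda* = (-2)
  f(x*)   = 4.5

x* = (-1, 1), lambda* = (-2)


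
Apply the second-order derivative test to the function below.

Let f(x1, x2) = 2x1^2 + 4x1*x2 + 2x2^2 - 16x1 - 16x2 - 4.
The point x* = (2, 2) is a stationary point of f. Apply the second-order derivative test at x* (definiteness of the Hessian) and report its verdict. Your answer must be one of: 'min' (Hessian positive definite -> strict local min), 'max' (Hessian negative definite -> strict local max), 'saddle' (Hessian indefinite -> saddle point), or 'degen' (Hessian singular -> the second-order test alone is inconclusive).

Compute the Hessian H = grad^2 f:
  H = [[4, 4], [4, 4]]
Verify stationarity: grad f(x*) = H x* + g = (0, 0).
Eigenvalues of H: 0, 8.
H has a zero eigenvalue (singular; positive semidefinite but not definite), so H is neither positive definite, negative definite, nor indefinite. The second-order test alone is inconclusive -> degen.
(Indeed, f is constant along the null direction of H through x*, so x* is not a strict local extremum.)

degen


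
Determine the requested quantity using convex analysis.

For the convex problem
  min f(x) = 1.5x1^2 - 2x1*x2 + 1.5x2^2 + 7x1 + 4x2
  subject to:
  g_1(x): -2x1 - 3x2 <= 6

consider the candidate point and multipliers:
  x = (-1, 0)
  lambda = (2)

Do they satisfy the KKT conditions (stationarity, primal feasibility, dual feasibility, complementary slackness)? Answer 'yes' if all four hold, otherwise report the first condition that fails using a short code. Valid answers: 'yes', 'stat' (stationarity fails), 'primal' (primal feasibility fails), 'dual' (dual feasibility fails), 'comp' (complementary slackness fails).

Gradient of f: grad f(x) = Q x + c = (4, 6)
Constraint values g_i(x) = a_i^T x - b_i:
  g_1((-1, 0)) = -4
Stationarity residual: grad f(x) + sum_i lambda_i a_i = (0, 0)
  -> stationarity OK
Primal feasibility (all g_i <= 0): OK
Dual feasibility (all lambda_i >= 0): OK
Complementary slackness (lambda_i * g_i(x) = 0 for all i): FAILS

Verdict: the first failing condition is complementary_slackness -> comp.

comp


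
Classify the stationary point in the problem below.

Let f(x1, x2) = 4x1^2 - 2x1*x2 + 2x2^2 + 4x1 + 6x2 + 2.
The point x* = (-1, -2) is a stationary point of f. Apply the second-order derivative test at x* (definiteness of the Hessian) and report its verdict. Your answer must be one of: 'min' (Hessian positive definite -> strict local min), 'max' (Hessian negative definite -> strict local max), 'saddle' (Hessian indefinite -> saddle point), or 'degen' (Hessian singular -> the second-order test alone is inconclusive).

Compute the Hessian H = grad^2 f:
  H = [[8, -2], [-2, 4]]
Verify stationarity: grad f(x*) = H x* + g = (0, 0).
Eigenvalues of H: 3.1716, 8.8284.
Both eigenvalues > 0, so H is positive definite -> x* is a strict local min.

min


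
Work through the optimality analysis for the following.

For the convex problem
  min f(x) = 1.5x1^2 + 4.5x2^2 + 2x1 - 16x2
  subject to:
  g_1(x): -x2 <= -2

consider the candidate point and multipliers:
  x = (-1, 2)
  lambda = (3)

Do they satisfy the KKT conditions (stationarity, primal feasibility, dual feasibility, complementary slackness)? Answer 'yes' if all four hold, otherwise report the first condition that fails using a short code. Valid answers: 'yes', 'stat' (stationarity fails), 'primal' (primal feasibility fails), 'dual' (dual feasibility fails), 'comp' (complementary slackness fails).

Gradient of f: grad f(x) = Q x + c = (-1, 2)
Constraint values g_i(x) = a_i^T x - b_i:
  g_1((-1, 2)) = 0
Stationarity residual: grad f(x) + sum_i lambda_i a_i = (-1, -1)
  -> stationarity FAILS
Primal feasibility (all g_i <= 0): OK
Dual feasibility (all lambda_i >= 0): OK
Complementary slackness (lambda_i * g_i(x) = 0 for all i): OK

Verdict: the first failing condition is stationarity -> stat.

stat


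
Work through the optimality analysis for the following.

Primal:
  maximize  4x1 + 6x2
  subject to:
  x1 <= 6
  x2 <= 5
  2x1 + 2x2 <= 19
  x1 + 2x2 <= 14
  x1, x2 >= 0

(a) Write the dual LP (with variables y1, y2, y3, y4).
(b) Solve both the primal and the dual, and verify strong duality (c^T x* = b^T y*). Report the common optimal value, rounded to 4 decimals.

The standard primal-dual pair for 'max c^T x s.t. A x <= b, x >= 0' is:
  Dual:  min b^T y  s.t.  A^T y >= c,  y >= 0.

So the dual LP is:
  minimize  6y1 + 5y2 + 19y3 + 14y4
  subject to:
    y1 + 2y3 + y4 >= 4
    y2 + 2y3 + 2y4 >= 6
    y1, y2, y3, y4 >= 0

Solving the primal: x* = (5, 4.5).
  primal value c^T x* = 47.
Solving the dual: y* = (0, 0, 1, 2).
  dual value b^T y* = 47.
Strong duality: c^T x* = b^T y*. Confirmed.

47


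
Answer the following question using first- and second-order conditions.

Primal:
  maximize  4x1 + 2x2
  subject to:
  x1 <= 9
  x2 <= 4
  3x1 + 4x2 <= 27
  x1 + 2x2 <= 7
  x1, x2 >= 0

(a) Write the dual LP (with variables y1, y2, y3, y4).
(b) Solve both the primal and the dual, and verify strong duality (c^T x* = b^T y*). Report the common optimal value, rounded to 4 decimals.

The standard primal-dual pair for 'max c^T x s.t. A x <= b, x >= 0' is:
  Dual:  min b^T y  s.t.  A^T y >= c,  y >= 0.

So the dual LP is:
  minimize  9y1 + 4y2 + 27y3 + 7y4
  subject to:
    y1 + 3y3 + y4 >= 4
    y2 + 4y3 + 2y4 >= 2
    y1, y2, y3, y4 >= 0

Solving the primal: x* = (7, 0).
  primal value c^T x* = 28.
Solving the dual: y* = (0, 0, 0, 4).
  dual value b^T y* = 28.
Strong duality: c^T x* = b^T y*. Confirmed.

28


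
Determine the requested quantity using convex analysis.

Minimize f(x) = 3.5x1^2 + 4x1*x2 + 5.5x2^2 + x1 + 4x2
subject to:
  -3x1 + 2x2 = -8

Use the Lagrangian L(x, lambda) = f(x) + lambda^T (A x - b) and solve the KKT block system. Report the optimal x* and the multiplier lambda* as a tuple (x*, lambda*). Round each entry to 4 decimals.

Form the Lagrangian:
  L(x, lambda) = (1/2) x^T Q x + c^T x + lambda^T (A x - b)
Stationarity (grad_x L = 0): Q x + c + A^T lambda = 0.
Primal feasibility: A x = b.

This gives the KKT block system:
  [ Q   A^T ] [ x     ]   [-c ]
  [ A    0  ] [ lambda ] = [ b ]

Solving the linear system:
  x*      = (1.7143, -1.4286)
  lambda* = (2.4286)
  f(x*)   = 7.7143

x* = (1.7143, -1.4286), lambda* = (2.4286)


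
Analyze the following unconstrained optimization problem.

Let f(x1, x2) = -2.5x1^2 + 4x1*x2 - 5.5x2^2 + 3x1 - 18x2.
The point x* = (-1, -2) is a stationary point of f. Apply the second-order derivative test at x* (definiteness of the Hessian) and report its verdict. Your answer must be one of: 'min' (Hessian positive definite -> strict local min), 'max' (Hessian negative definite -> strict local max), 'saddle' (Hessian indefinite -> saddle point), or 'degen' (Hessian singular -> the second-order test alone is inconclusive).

Compute the Hessian H = grad^2 f:
  H = [[-5, 4], [4, -11]]
Verify stationarity: grad f(x*) = H x* + g = (0, 0).
Eigenvalues of H: -13, -3.
Both eigenvalues < 0, so H is negative definite -> x* is a strict local max.

max


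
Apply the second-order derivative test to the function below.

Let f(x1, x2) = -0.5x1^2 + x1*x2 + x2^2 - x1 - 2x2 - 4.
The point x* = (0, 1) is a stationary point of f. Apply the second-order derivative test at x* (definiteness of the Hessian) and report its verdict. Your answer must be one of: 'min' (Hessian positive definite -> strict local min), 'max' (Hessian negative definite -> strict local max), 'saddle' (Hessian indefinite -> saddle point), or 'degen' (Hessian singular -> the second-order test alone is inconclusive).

Compute the Hessian H = grad^2 f:
  H = [[-1, 1], [1, 2]]
Verify stationarity: grad f(x*) = H x* + g = (0, 0).
Eigenvalues of H: -1.3028, 2.3028.
Eigenvalues have mixed signs, so H is indefinite -> x* is a saddle point.

saddle


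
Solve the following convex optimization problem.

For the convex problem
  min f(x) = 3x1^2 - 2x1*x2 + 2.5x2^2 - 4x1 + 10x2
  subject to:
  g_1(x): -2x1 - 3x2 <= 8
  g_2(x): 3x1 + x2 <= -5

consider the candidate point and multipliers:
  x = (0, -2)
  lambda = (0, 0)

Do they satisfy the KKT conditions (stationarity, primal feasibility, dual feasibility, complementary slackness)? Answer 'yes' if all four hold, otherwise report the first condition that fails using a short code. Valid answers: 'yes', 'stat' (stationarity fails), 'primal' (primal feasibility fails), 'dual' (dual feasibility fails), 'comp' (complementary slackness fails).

Gradient of f: grad f(x) = Q x + c = (0, 0)
Constraint values g_i(x) = a_i^T x - b_i:
  g_1((0, -2)) = -2
  g_2((0, -2)) = 3
Stationarity residual: grad f(x) + sum_i lambda_i a_i = (0, 0)
  -> stationarity OK
Primal feasibility (all g_i <= 0): FAILS
Dual feasibility (all lambda_i >= 0): OK
Complementary slackness (lambda_i * g_i(x) = 0 for all i): OK

Verdict: the first failing condition is primal_feasibility -> primal.

primal


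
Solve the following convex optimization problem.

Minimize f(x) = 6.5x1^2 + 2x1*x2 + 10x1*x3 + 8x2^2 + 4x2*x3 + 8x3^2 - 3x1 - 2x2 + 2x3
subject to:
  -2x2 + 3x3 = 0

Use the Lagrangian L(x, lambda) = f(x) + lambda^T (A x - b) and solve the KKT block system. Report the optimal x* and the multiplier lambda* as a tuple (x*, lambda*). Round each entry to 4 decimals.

Form the Lagrangian:
  L(x, lambda) = (1/2) x^T Q x + c^T x + lambda^T (A x - b)
Stationarity (grad_x L = 0): Q x + c + A^T lambda = 0.
Primal feasibility: A x = b.

This gives the KKT block system:
  [ Q   A^T ] [ x     ]   [-c ]
  [ A    0  ] [ lambda ] = [ b ]

Solving the linear system:
  x*      = (0.27, -0.0588, -0.0392)
  lambda* = (-1.279)
  f(x*)   = -0.3854

x* = (0.27, -0.0588, -0.0392), lambda* = (-1.279)


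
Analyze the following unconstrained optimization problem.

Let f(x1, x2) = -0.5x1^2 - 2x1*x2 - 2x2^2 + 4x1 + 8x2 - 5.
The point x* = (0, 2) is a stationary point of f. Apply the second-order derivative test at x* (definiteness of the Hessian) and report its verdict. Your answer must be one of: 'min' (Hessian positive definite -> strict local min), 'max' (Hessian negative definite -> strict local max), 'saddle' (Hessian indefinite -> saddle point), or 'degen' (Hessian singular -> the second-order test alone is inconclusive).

Compute the Hessian H = grad^2 f:
  H = [[-1, -2], [-2, -4]]
Verify stationarity: grad f(x*) = H x* + g = (0, 0).
Eigenvalues of H: -5, 0.
H has a zero eigenvalue (singular; negative semidefinite but not definite), so H is neither positive definite, negative definite, nor indefinite. The second-order test alone is inconclusive -> degen.
(Indeed, f is constant along the null direction of H through x*, so x* is not a strict local extremum.)

degen


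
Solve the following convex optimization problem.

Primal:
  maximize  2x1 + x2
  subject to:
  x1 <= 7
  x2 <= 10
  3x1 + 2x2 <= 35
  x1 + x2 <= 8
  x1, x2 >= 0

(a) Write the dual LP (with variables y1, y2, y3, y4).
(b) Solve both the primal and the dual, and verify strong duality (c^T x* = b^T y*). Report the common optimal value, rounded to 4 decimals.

The standard primal-dual pair for 'max c^T x s.t. A x <= b, x >= 0' is:
  Dual:  min b^T y  s.t.  A^T y >= c,  y >= 0.

So the dual LP is:
  minimize  7y1 + 10y2 + 35y3 + 8y4
  subject to:
    y1 + 3y3 + y4 >= 2
    y2 + 2y3 + y4 >= 1
    y1, y2, y3, y4 >= 0

Solving the primal: x* = (7, 1).
  primal value c^T x* = 15.
Solving the dual: y* = (1, 0, 0, 1).
  dual value b^T y* = 15.
Strong duality: c^T x* = b^T y*. Confirmed.

15


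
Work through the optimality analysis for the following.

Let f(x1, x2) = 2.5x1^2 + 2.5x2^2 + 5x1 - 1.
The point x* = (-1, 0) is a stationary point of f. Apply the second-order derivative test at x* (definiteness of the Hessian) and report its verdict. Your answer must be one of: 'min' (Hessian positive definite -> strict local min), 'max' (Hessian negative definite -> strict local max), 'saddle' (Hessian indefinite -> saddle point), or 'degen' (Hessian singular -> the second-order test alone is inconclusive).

Compute the Hessian H = grad^2 f:
  H = [[5, 0], [0, 5]]
Verify stationarity: grad f(x*) = H x* + g = (0, 0).
Eigenvalues of H: 5, 5.
Both eigenvalues > 0, so H is positive definite -> x* is a strict local min.

min


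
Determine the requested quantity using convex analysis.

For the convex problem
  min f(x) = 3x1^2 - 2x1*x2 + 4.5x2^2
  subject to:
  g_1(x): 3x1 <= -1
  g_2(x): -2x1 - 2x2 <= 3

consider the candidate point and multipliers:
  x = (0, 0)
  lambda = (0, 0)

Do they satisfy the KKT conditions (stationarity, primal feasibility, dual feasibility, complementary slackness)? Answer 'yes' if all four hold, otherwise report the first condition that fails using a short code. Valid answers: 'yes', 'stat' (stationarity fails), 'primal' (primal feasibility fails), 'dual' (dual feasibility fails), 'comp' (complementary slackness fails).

Gradient of f: grad f(x) = Q x + c = (0, 0)
Constraint values g_i(x) = a_i^T x - b_i:
  g_1((0, 0)) = 1
  g_2((0, 0)) = -3
Stationarity residual: grad f(x) + sum_i lambda_i a_i = (0, 0)
  -> stationarity OK
Primal feasibility (all g_i <= 0): FAILS
Dual feasibility (all lambda_i >= 0): OK
Complementary slackness (lambda_i * g_i(x) = 0 for all i): OK

Verdict: the first failing condition is primal_feasibility -> primal.

primal


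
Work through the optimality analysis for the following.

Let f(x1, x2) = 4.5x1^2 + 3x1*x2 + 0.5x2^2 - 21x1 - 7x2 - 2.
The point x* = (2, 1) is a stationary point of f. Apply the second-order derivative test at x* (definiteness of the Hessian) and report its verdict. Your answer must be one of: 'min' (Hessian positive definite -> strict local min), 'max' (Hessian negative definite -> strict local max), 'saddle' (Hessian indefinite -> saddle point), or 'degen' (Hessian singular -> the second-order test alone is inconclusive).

Compute the Hessian H = grad^2 f:
  H = [[9, 3], [3, 1]]
Verify stationarity: grad f(x*) = H x* + g = (0, 0).
Eigenvalues of H: 0, 10.
H has a zero eigenvalue (singular; positive semidefinite but not definite), so H is neither positive definite, negative definite, nor indefinite. The second-order test alone is inconclusive -> degen.
(Indeed, f is constant along the null direction of H through x*, so x* is not a strict local extremum.)

degen


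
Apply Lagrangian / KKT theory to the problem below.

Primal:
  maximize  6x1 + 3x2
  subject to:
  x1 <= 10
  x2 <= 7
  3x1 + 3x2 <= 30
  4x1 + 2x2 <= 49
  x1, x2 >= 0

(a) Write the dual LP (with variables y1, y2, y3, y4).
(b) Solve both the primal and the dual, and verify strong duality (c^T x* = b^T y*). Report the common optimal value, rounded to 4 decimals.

The standard primal-dual pair for 'max c^T x s.t. A x <= b, x >= 0' is:
  Dual:  min b^T y  s.t.  A^T y >= c,  y >= 0.

So the dual LP is:
  minimize  10y1 + 7y2 + 30y3 + 49y4
  subject to:
    y1 + 3y3 + 4y4 >= 6
    y2 + 3y3 + 2y4 >= 3
    y1, y2, y3, y4 >= 0

Solving the primal: x* = (10, 0).
  primal value c^T x* = 60.
Solving the dual: y* = (0, 0, 2, 0).
  dual value b^T y* = 60.
Strong duality: c^T x* = b^T y*. Confirmed.

60


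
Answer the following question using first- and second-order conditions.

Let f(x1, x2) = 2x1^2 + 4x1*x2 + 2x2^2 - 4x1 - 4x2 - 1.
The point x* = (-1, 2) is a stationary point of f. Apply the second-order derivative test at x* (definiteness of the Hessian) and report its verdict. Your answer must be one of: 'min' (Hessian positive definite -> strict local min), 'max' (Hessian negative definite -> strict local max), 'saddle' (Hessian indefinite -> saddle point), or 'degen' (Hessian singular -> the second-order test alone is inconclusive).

Compute the Hessian H = grad^2 f:
  H = [[4, 4], [4, 4]]
Verify stationarity: grad f(x*) = H x* + g = (0, 0).
Eigenvalues of H: 0, 8.
H has a zero eigenvalue (singular; positive semidefinite but not definite), so H is neither positive definite, negative definite, nor indefinite. The second-order test alone is inconclusive -> degen.
(Indeed, f is constant along the null direction of H through x*, so x* is not a strict local extremum.)

degen


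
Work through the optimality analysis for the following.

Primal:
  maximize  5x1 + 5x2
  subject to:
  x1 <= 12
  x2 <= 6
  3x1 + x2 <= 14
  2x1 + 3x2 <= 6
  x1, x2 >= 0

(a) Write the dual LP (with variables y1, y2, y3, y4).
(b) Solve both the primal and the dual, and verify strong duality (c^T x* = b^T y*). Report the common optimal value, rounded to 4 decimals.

The standard primal-dual pair for 'max c^T x s.t. A x <= b, x >= 0' is:
  Dual:  min b^T y  s.t.  A^T y >= c,  y >= 0.

So the dual LP is:
  minimize  12y1 + 6y2 + 14y3 + 6y4
  subject to:
    y1 + 3y3 + 2y4 >= 5
    y2 + y3 + 3y4 >= 5
    y1, y2, y3, y4 >= 0

Solving the primal: x* = (3, 0).
  primal value c^T x* = 15.
Solving the dual: y* = (0, 0, 0, 2.5).
  dual value b^T y* = 15.
Strong duality: c^T x* = b^T y*. Confirmed.

15


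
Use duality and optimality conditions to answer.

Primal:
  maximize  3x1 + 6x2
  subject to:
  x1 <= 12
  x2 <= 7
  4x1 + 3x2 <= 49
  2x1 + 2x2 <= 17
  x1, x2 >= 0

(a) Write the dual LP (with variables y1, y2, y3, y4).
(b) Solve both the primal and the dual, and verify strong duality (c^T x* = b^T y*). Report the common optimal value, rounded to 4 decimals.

The standard primal-dual pair for 'max c^T x s.t. A x <= b, x >= 0' is:
  Dual:  min b^T y  s.t.  A^T y >= c,  y >= 0.

So the dual LP is:
  minimize  12y1 + 7y2 + 49y3 + 17y4
  subject to:
    y1 + 4y3 + 2y4 >= 3
    y2 + 3y3 + 2y4 >= 6
    y1, y2, y3, y4 >= 0

Solving the primal: x* = (1.5, 7).
  primal value c^T x* = 46.5.
Solving the dual: y* = (0, 3, 0, 1.5).
  dual value b^T y* = 46.5.
Strong duality: c^T x* = b^T y*. Confirmed.

46.5


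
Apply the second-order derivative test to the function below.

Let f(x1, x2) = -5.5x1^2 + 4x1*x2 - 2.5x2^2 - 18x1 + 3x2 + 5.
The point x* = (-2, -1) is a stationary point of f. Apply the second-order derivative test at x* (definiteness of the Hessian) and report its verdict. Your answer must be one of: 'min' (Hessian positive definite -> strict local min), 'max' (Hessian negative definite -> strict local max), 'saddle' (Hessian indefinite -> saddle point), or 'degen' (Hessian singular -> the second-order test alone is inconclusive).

Compute the Hessian H = grad^2 f:
  H = [[-11, 4], [4, -5]]
Verify stationarity: grad f(x*) = H x* + g = (0, 0).
Eigenvalues of H: -13, -3.
Both eigenvalues < 0, so H is negative definite -> x* is a strict local max.

max


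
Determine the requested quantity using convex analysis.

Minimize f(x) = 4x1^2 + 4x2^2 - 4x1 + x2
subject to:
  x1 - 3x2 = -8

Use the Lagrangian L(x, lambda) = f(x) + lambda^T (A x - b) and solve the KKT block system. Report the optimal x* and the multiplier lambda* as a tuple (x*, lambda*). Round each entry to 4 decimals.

Form the Lagrangian:
  L(x, lambda) = (1/2) x^T Q x + c^T x + lambda^T (A x - b)
Stationarity (grad_x L = 0): Q x + c + A^T lambda = 0.
Primal feasibility: A x = b.

This gives the KKT block system:
  [ Q   A^T ] [ x     ]   [-c ]
  [ A    0  ] [ lambda ] = [ b ]

Solving the linear system:
  x*      = (-0.3875, 2.5375)
  lambda* = (7.1)
  f(x*)   = 30.4437

x* = (-0.3875, 2.5375), lambda* = (7.1)


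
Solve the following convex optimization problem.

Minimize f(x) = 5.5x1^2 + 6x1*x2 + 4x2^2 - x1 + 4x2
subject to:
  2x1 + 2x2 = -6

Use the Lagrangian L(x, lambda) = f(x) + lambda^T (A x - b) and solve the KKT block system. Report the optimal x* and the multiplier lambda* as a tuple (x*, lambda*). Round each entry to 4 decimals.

Form the Lagrangian:
  L(x, lambda) = (1/2) x^T Q x + c^T x + lambda^T (A x - b)
Stationarity (grad_x L = 0): Q x + c + A^T lambda = 0.
Primal feasibility: A x = b.

This gives the KKT block system:
  [ Q   A^T ] [ x     ]   [-c ]
  [ A    0  ] [ lambda ] = [ b ]

Solving the linear system:
  x*      = (-0.1429, -2.8571)
  lambda* = (9.8571)
  f(x*)   = 23.9286

x* = (-0.1429, -2.8571), lambda* = (9.8571)


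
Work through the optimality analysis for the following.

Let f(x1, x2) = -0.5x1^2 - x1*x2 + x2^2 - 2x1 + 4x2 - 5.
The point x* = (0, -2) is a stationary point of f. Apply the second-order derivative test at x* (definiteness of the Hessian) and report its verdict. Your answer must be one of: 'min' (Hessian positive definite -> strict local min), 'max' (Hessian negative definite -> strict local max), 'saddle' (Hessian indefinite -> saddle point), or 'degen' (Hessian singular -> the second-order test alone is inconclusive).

Compute the Hessian H = grad^2 f:
  H = [[-1, -1], [-1, 2]]
Verify stationarity: grad f(x*) = H x* + g = (0, 0).
Eigenvalues of H: -1.3028, 2.3028.
Eigenvalues have mixed signs, so H is indefinite -> x* is a saddle point.

saddle


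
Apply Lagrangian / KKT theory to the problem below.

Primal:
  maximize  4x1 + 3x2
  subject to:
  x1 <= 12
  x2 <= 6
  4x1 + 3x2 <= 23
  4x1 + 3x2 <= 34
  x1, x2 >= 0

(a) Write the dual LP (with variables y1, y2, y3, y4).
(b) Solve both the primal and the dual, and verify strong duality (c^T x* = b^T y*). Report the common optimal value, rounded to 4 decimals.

The standard primal-dual pair for 'max c^T x s.t. A x <= b, x >= 0' is:
  Dual:  min b^T y  s.t.  A^T y >= c,  y >= 0.

So the dual LP is:
  minimize  12y1 + 6y2 + 23y3 + 34y4
  subject to:
    y1 + 4y3 + 4y4 >= 4
    y2 + 3y3 + 3y4 >= 3
    y1, y2, y3, y4 >= 0

Solving the primal: x* = (5.75, 0).
  primal value c^T x* = 23.
Solving the dual: y* = (0, 0, 1, 0).
  dual value b^T y* = 23.
Strong duality: c^T x* = b^T y*. Confirmed.

23


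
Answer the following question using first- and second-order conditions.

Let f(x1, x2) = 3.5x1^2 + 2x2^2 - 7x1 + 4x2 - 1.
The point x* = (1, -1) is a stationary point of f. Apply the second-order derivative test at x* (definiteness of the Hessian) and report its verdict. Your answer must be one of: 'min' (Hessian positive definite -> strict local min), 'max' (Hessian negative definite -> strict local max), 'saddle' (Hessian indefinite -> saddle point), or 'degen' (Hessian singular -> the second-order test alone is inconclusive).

Compute the Hessian H = grad^2 f:
  H = [[7, 0], [0, 4]]
Verify stationarity: grad f(x*) = H x* + g = (0, 0).
Eigenvalues of H: 4, 7.
Both eigenvalues > 0, so H is positive definite -> x* is a strict local min.

min


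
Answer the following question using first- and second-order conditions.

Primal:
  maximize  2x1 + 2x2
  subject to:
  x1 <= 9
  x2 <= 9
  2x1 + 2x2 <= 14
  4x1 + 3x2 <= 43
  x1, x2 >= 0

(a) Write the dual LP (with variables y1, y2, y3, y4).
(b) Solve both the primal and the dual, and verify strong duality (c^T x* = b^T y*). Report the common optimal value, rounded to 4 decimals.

The standard primal-dual pair for 'max c^T x s.t. A x <= b, x >= 0' is:
  Dual:  min b^T y  s.t.  A^T y >= c,  y >= 0.

So the dual LP is:
  minimize  9y1 + 9y2 + 14y3 + 43y4
  subject to:
    y1 + 2y3 + 4y4 >= 2
    y2 + 2y3 + 3y4 >= 2
    y1, y2, y3, y4 >= 0

Solving the primal: x* = (7, 0).
  primal value c^T x* = 14.
Solving the dual: y* = (0, 0, 1, 0).
  dual value b^T y* = 14.
Strong duality: c^T x* = b^T y*. Confirmed.

14


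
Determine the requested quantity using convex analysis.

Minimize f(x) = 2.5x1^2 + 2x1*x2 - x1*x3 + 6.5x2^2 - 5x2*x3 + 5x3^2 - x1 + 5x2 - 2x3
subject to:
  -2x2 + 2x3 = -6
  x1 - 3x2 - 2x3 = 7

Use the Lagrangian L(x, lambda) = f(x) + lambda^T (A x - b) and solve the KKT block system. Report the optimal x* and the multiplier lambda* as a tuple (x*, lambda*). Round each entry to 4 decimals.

Form the Lagrangian:
  L(x, lambda) = (1/2) x^T Q x + c^T x + lambda^T (A x - b)
Stationarity (grad_x L = 0): Q x + c + A^T lambda = 0.
Primal feasibility: A x = b.

This gives the KKT block system:
  [ Q   A^T ] [ x     ]   [-c ]
  [ A    0  ] [ lambda ] = [ b ]

Solving the linear system:
  x*      = (0.1892, -0.1622, -3.1622)
  lambda* = (13.7162, -2.7838)
  f(x*)   = 53.5541

x* = (0.1892, -0.1622, -3.1622), lambda* = (13.7162, -2.7838)


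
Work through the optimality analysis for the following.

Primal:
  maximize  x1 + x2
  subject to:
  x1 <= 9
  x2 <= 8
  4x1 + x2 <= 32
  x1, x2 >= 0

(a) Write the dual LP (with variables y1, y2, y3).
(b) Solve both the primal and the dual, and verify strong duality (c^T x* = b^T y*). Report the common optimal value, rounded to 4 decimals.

The standard primal-dual pair for 'max c^T x s.t. A x <= b, x >= 0' is:
  Dual:  min b^T y  s.t.  A^T y >= c,  y >= 0.

So the dual LP is:
  minimize  9y1 + 8y2 + 32y3
  subject to:
    y1 + 4y3 >= 1
    y2 + y3 >= 1
    y1, y2, y3 >= 0

Solving the primal: x* = (6, 8).
  primal value c^T x* = 14.
Solving the dual: y* = (0, 0.75, 0.25).
  dual value b^T y* = 14.
Strong duality: c^T x* = b^T y*. Confirmed.

14


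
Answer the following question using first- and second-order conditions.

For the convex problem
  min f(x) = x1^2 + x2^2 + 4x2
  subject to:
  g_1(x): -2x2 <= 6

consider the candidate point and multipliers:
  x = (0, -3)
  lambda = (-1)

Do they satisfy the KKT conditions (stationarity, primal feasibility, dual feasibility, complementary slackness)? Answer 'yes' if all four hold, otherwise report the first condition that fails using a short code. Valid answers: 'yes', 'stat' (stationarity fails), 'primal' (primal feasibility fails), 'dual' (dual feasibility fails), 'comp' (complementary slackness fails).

Gradient of f: grad f(x) = Q x + c = (0, -2)
Constraint values g_i(x) = a_i^T x - b_i:
  g_1((0, -3)) = 0
Stationarity residual: grad f(x) + sum_i lambda_i a_i = (0, 0)
  -> stationarity OK
Primal feasibility (all g_i <= 0): OK
Dual feasibility (all lambda_i >= 0): FAILS
Complementary slackness (lambda_i * g_i(x) = 0 for all i): OK

Verdict: the first failing condition is dual_feasibility -> dual.

dual


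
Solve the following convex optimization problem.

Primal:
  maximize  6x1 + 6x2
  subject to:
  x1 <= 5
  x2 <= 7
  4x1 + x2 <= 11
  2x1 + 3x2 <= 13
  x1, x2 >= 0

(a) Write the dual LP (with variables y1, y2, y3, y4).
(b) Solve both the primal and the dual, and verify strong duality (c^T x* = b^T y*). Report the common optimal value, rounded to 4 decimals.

The standard primal-dual pair for 'max c^T x s.t. A x <= b, x >= 0' is:
  Dual:  min b^T y  s.t.  A^T y >= c,  y >= 0.

So the dual LP is:
  minimize  5y1 + 7y2 + 11y3 + 13y4
  subject to:
    y1 + 4y3 + 2y4 >= 6
    y2 + y3 + 3y4 >= 6
    y1, y2, y3, y4 >= 0

Solving the primal: x* = (2, 3).
  primal value c^T x* = 30.
Solving the dual: y* = (0, 0, 0.6, 1.8).
  dual value b^T y* = 30.
Strong duality: c^T x* = b^T y*. Confirmed.

30


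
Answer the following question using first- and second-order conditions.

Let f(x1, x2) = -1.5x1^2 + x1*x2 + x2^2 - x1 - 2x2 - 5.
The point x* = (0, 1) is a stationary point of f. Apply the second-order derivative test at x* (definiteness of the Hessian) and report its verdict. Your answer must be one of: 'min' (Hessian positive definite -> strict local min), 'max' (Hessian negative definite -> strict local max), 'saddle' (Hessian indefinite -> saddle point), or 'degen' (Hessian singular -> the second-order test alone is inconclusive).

Compute the Hessian H = grad^2 f:
  H = [[-3, 1], [1, 2]]
Verify stationarity: grad f(x*) = H x* + g = (0, 0).
Eigenvalues of H: -3.1926, 2.1926.
Eigenvalues have mixed signs, so H is indefinite -> x* is a saddle point.

saddle


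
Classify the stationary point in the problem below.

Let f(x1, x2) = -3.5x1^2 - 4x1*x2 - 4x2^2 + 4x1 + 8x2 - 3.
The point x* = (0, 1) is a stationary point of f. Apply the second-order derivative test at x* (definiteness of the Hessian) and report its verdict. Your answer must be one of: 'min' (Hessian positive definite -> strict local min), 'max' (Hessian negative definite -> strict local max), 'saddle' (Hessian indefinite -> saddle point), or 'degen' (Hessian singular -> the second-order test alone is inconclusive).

Compute the Hessian H = grad^2 f:
  H = [[-7, -4], [-4, -8]]
Verify stationarity: grad f(x*) = H x* + g = (0, 0).
Eigenvalues of H: -11.5311, -3.4689.
Both eigenvalues < 0, so H is negative definite -> x* is a strict local max.

max


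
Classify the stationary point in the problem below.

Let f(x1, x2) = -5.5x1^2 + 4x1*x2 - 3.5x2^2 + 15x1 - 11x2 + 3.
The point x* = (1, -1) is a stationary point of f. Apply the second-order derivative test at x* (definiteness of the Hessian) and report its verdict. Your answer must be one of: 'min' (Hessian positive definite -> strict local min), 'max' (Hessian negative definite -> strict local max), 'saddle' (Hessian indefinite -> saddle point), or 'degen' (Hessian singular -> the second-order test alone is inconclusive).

Compute the Hessian H = grad^2 f:
  H = [[-11, 4], [4, -7]]
Verify stationarity: grad f(x*) = H x* + g = (0, 0).
Eigenvalues of H: -13.4721, -4.5279.
Both eigenvalues < 0, so H is negative definite -> x* is a strict local max.

max


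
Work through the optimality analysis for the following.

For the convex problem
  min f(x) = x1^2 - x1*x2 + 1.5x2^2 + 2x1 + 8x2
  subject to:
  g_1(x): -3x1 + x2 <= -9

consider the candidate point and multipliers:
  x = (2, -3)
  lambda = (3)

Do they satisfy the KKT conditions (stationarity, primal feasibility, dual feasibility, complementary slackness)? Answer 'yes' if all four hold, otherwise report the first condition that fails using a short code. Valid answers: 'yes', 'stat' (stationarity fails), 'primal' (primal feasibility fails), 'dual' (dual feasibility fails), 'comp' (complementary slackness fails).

Gradient of f: grad f(x) = Q x + c = (9, -3)
Constraint values g_i(x) = a_i^T x - b_i:
  g_1((2, -3)) = 0
Stationarity residual: grad f(x) + sum_i lambda_i a_i = (0, 0)
  -> stationarity OK
Primal feasibility (all g_i <= 0): OK
Dual feasibility (all lambda_i >= 0): OK
Complementary slackness (lambda_i * g_i(x) = 0 for all i): OK

Verdict: yes, KKT holds.

yes


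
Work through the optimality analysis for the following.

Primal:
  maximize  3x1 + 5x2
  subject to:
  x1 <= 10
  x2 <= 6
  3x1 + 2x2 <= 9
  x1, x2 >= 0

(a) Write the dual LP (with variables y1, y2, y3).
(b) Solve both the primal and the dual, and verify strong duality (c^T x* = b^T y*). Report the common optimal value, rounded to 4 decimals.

The standard primal-dual pair for 'max c^T x s.t. A x <= b, x >= 0' is:
  Dual:  min b^T y  s.t.  A^T y >= c,  y >= 0.

So the dual LP is:
  minimize  10y1 + 6y2 + 9y3
  subject to:
    y1 + 3y3 >= 3
    y2 + 2y3 >= 5
    y1, y2, y3 >= 0

Solving the primal: x* = (0, 4.5).
  primal value c^T x* = 22.5.
Solving the dual: y* = (0, 0, 2.5).
  dual value b^T y* = 22.5.
Strong duality: c^T x* = b^T y*. Confirmed.

22.5


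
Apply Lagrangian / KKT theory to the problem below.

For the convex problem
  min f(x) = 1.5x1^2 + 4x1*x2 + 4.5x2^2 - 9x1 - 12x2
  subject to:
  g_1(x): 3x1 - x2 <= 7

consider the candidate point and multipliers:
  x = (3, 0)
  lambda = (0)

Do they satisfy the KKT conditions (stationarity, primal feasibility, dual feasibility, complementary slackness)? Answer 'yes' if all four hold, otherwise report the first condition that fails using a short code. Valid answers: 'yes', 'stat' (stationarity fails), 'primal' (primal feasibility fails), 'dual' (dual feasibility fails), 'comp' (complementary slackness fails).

Gradient of f: grad f(x) = Q x + c = (0, 0)
Constraint values g_i(x) = a_i^T x - b_i:
  g_1((3, 0)) = 2
Stationarity residual: grad f(x) + sum_i lambda_i a_i = (0, 0)
  -> stationarity OK
Primal feasibility (all g_i <= 0): FAILS
Dual feasibility (all lambda_i >= 0): OK
Complementary slackness (lambda_i * g_i(x) = 0 for all i): OK

Verdict: the first failing condition is primal_feasibility -> primal.

primal


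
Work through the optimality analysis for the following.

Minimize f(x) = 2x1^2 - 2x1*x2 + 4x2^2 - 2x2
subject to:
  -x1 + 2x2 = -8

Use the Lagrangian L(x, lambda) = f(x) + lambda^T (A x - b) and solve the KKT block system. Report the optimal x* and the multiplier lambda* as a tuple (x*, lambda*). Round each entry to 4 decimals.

Form the Lagrangian:
  L(x, lambda) = (1/2) x^T Q x + c^T x + lambda^T (A x - b)
Stationarity (grad_x L = 0): Q x + c + A^T lambda = 0.
Primal feasibility: A x = b.

This gives the KKT block system:
  [ Q   A^T ] [ x     ]   [-c ]
  [ A    0  ] [ lambda ] = [ b ]

Solving the linear system:
  x*      = (2.25, -2.875)
  lambda* = (14.75)
  f(x*)   = 61.875

x* = (2.25, -2.875), lambda* = (14.75)


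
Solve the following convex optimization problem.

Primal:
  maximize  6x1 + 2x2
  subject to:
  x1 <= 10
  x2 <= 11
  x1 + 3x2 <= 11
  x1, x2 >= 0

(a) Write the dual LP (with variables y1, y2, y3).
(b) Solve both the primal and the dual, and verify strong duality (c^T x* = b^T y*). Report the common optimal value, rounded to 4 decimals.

The standard primal-dual pair for 'max c^T x s.t. A x <= b, x >= 0' is:
  Dual:  min b^T y  s.t.  A^T y >= c,  y >= 0.

So the dual LP is:
  minimize  10y1 + 11y2 + 11y3
  subject to:
    y1 + y3 >= 6
    y2 + 3y3 >= 2
    y1, y2, y3 >= 0

Solving the primal: x* = (10, 0.3333).
  primal value c^T x* = 60.6667.
Solving the dual: y* = (5.3333, 0, 0.6667).
  dual value b^T y* = 60.6667.
Strong duality: c^T x* = b^T y*. Confirmed.

60.6667
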